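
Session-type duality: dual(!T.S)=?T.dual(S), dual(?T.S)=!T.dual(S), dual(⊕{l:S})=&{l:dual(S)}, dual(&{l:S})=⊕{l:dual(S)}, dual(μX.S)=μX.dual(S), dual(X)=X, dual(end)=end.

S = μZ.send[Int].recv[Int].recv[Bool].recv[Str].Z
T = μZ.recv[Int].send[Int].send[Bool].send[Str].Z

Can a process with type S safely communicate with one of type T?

YES

μZ | μZ  ✓ (rec unchanged)
  send[Int] | recv[Int]  ✓
    recv[Int] | send[Int]  ✓
      recv[Bool] | send[Bool]  ✓
        recv[Str] | send[Str]  ✓
          Z | Z  ✓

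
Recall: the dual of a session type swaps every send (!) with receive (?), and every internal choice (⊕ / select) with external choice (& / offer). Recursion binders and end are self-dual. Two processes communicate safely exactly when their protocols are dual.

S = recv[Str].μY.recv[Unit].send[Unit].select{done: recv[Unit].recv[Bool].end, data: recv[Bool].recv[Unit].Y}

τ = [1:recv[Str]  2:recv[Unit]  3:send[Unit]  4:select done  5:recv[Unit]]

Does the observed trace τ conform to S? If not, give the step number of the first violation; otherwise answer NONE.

NONE

[1] recv[Str]  ✓  cont: μY.…
[2] recv[Unit]  ✓  cont: send[Unit].select{done: recv[Unit].recv[Bool].end, data: recv[Bool].recv[Unit].μY.…}
[3] send[Unit]  ✓  cont: select{done: recv[Unit].recv[Bool].end, data: recv[Bool].recv[Unit].μY.…}
[4] select done  ✓  cont: recv[Unit].recv[Bool].end
[5] recv[Unit]  ✓  cont: recv[Bool].end
trace exhausted — no violation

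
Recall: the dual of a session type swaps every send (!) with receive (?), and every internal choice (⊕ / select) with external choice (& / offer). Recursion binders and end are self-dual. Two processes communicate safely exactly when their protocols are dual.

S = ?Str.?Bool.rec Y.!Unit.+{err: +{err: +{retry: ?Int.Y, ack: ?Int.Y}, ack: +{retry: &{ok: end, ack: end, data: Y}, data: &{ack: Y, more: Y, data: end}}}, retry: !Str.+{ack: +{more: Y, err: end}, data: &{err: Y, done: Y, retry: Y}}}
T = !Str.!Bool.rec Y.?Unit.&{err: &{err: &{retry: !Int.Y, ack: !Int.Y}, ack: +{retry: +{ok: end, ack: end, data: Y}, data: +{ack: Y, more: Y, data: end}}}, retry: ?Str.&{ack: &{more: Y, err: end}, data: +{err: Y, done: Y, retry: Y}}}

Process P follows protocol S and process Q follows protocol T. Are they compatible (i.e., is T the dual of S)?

NO

?Str | !Str  match
  ?Bool | !Bool  match
    rec Y | rec Y  match (μ self-dual)
      !Unit | ?Unit  match
        +{err,retry} | &{err,retry}  match same labels
          [err]
            +{err,ack} | &{err,ack}  match same labels
              [err]
                +{retry,ack} | &{retry,ack}  match same labels
                  [retry]
                    ?Int | !Int  match
                      Y | Y  match
                  [ack]
                    ?Int | !Int  match
                      Y | Y  match
              [ack]
                +{retry,data} | +{retry,data}  ✗ choice polarity not flipped — not dual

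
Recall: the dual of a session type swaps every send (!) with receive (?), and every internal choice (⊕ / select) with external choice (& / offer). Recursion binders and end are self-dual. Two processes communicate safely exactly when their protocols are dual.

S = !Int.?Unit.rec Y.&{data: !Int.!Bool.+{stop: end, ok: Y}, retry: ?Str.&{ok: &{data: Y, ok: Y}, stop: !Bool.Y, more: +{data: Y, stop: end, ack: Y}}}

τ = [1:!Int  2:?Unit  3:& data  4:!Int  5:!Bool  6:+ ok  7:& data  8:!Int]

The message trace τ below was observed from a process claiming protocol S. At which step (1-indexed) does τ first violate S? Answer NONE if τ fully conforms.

NONE

step 1: !Int  ok  residual = ?Unit.rec Y.…
step 2: ?Unit  ok  residual = rec Y.…
step 3: & data  ok  residual = !Int.!Bool.+{stop: end, ok: rec Y.…}
step 4: !Int  ok  residual = !Bool.+{stop: end, ok: rec Y.…}
step 5: !Bool  ok  residual = +{stop: end, ok: rec Y.…}
step 6: + ok  ok  residual = rec Y.…
step 7: & data  ok  residual = !Int.!Bool.+{stop: end, ok: rec Y.…}
step 8: !Int  ok  residual = !Bool.+{stop: end, ok: rec Y.…}
τ conforms to S (length 8)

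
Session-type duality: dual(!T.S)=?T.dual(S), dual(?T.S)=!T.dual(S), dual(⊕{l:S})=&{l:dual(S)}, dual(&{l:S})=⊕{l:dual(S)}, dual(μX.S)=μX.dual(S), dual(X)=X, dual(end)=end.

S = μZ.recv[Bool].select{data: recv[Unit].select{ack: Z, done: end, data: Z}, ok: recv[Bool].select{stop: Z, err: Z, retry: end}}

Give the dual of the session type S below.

μZ → μZ  (binder kept)
  recv[Bool] → send[Bool]
    select{data,ok} → offer{data,ok}  (⊕→&)
      • data:
        recv[Unit] → send[Unit]
          select{ack,done,data} → offer{ack,done,data}  (⊕→&)
            • ack:
              dual(Z) = Z
            • done:
              dual(end) = end
            • data:
              dual(Z) = Z
      • ok:
        recv[Bool] → send[Bool]
          select{stop,err,retry} → offer{stop,err,retry}  (⊕→&)
            • stop:
              dual(Z) = Z
            • err:
              dual(Z) = Z
            • retry:
              dual(end) = end

μZ.send[Bool].offer{data: send[Unit].offer{ack: Z, done: end, data: Z}, ok: send[Bool].offer{stop: Z, err: Z, retry: end}}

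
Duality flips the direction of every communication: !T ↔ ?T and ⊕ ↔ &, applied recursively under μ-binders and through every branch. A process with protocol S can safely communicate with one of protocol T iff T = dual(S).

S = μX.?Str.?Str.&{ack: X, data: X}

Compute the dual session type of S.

μX = μX  (μ self-dual)
  ?Str = !Str
    ?Str = !Str
      &{ack,data} = ⊕{ack,data}  (&→⊕)
        [ack]
          dual(X) = X
        [data]
          dual(X) = X

μX.!Str.!Str.⊕{ack: X, data: X}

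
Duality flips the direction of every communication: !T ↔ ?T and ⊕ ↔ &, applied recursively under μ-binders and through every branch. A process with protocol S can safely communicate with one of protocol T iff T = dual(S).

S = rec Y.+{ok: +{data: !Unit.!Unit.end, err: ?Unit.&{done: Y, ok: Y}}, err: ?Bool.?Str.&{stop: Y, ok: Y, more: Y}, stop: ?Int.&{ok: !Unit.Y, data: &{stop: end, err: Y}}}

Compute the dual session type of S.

rec Y → rec Y  (binder kept)
  +{ok,err,stop} → &{ok,err,stop}  (⊕→&)
    • ok:
      +{data,err} → &{data,err}  (⊕→&)
        • data:
          !Unit → ?Unit
            !Unit → ?Unit
              dual(end) = end
        • err:
          ?Unit → !Unit
            &{done,ok} → +{done,ok}  (offer→select)
              • done:
                dual(Y) = Y
              • ok:
                dual(Y) = Y
    • err:
      ?Bool → !Bool
        ?Str → !Str
          &{stop,ok,more} → +{stop,ok,more}  (offer→select)
            • stop:
              dual(Y) = Y
            • ok:
              dual(Y) = Y
            • more:
              dual(Y) = Y
    • stop:
      ?Int → !Int
        &{ok,data} → +{ok,data}  (offer→select)
          • ok:
            !Unit → ?Unit
              dual(Y) = Y
          • data:
            &{stop,err} → +{stop,err}  (offer→select)
              • stop:
                dual(end) = end
              • err:
                dual(Y) = Y

rec Y.&{ok: &{data: ?Unit.?Unit.end, err: !Unit.+{done: Y, ok: Y}}, err: !Bool.!Str.+{stop: Y, ok: Y, more: Y}, stop: !Int.+{ok: ?Unit.Y, data: +{stop: end, err: Y}}}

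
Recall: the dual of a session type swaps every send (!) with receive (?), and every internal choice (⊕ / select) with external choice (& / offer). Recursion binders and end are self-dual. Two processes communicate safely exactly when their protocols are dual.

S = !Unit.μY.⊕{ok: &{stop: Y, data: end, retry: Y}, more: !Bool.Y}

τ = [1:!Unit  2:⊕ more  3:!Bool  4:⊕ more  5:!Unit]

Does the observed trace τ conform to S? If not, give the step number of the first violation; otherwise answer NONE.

5

step 1: !Unit  ok  state: μY.…
step 2: ⊕ more  ok  state: !Bool.μY.…
step 3: !Bool  ok  state: μY.…
step 4: ⊕ more  ok  state: !Bool.μY.…
step 5: got !Unit, protocol expects !Bool  ✗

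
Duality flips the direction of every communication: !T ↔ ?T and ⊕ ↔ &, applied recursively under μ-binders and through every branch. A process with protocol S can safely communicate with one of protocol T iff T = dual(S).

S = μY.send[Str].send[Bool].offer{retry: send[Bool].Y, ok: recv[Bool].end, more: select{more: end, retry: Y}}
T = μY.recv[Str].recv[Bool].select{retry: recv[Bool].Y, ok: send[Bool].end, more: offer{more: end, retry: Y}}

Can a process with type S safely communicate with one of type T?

μY vs μY  ok (rec unchanged)
  send[Str] vs recv[Str]  ok
    send[Bool] vs recv[Bool]  ok
      offer{retry,ok,more} vs select{retry,ok,more}  ok labels match
        • retry:
          send[Bool] vs recv[Bool]  ok
            Y vs Y  ok
        • ok:
          recv[Bool] vs send[Bool]  ok
            end vs end  ok
        • more:
          select{more,retry} vs offer{more,retry}  ok labels match
            • more:
              end vs end  ok
            • retry:
              Y vs Y  ok

YES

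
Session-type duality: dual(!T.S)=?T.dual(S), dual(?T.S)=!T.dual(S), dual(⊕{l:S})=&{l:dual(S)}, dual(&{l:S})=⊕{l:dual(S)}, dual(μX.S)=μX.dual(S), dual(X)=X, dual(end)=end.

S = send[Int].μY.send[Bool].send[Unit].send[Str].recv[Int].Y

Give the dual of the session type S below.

recv[Int].μY.recv[Bool].recv[Unit].recv[Str].send[Int].Y

send[Int] → recv[Int]
  μY → μY  (rec unchanged)
    send[Bool] → recv[Bool]
      send[Unit] → recv[Unit]
        send[Str] → recv[Str]
          recv[Int] → send[Int]
            Y ↦ Y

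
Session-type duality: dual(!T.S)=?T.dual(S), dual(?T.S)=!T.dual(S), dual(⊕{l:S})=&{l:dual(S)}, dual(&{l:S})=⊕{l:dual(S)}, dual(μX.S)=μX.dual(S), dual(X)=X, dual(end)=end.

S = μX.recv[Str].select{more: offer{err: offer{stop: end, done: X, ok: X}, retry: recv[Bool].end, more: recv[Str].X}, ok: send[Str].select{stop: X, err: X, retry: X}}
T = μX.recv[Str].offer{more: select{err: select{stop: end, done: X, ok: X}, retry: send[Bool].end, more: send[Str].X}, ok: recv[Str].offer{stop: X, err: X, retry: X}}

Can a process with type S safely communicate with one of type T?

μX | μX  ok (binder kept)
  recv[Str] | recv[Str]  ✗ same direction on both sides — not dual

NO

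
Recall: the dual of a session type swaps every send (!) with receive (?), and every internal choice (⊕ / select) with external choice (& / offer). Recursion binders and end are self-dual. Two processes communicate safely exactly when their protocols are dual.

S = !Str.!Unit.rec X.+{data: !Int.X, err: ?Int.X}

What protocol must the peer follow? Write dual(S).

!Str → ?Str
  !Unit → ?Unit
    rec X → rec X  (rec unchanged)
      +{data,err} → &{data,err}  (internal→external)
        case data:
          !Int → ?Int
            X self-dual
        case err:
          ?Int → !Int
            X self-dual

?Str.?Unit.rec X.&{data: ?Int.X, err: !Int.X}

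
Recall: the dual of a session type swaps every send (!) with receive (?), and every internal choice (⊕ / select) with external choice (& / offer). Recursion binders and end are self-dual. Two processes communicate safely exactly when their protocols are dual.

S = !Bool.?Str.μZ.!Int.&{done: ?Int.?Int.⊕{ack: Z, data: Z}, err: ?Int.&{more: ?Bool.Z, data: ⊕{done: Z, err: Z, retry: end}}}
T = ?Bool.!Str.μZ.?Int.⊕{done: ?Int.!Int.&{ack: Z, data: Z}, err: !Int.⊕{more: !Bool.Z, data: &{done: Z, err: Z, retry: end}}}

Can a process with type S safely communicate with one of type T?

!Bool vs ?Bool  match
  ?Str vs !Str  match
    μZ vs μZ  match (binder kept)
      !Int vs ?Int  match
        &{done,err} vs ⊕{done,err}  match labels match
          case done:
            ?Int vs ?Int  ✗ same direction on both sides — not dual

NO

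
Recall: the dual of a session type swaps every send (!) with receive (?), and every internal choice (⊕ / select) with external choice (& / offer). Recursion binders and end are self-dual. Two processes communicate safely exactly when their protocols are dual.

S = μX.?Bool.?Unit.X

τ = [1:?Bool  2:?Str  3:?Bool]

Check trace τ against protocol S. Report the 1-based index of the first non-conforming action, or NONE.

2

@1 ?Bool  match  state: ?Unit.μX.…
@2 got ?Str, protocol expects ?Unit  ✗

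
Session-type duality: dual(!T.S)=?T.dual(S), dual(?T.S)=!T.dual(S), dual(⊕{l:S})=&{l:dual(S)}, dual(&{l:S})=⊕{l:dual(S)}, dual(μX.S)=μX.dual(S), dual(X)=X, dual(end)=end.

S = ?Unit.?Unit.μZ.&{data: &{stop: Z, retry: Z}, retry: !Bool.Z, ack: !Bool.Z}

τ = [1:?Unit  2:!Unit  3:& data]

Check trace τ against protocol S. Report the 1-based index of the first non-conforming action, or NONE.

[1] ?Unit  ok  cont: ?Unit.μZ.…
[2] got !Unit, protocol expects ?Unit  ✗

2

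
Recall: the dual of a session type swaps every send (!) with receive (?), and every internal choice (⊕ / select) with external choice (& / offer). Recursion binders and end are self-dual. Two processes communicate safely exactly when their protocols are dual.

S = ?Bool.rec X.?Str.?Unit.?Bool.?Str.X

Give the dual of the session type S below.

!Bool.rec X.!Str.!Unit.!Bool.!Str.X

?Bool = !Bool
  rec X = rec X  (binder kept)
    ?Str = !Str
      ?Unit = !Unit
        ?Bool = !Bool
          ?Str = !Str
            X self-dual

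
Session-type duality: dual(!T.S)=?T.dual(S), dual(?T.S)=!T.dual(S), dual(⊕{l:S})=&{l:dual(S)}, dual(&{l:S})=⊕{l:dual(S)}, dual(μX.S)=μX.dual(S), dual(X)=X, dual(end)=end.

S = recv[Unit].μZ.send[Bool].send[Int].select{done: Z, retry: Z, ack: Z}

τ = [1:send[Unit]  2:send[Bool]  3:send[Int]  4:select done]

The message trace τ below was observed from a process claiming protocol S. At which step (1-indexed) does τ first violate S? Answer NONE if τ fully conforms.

step 1: got send[Unit], protocol expects recv[Unit]  ✗

1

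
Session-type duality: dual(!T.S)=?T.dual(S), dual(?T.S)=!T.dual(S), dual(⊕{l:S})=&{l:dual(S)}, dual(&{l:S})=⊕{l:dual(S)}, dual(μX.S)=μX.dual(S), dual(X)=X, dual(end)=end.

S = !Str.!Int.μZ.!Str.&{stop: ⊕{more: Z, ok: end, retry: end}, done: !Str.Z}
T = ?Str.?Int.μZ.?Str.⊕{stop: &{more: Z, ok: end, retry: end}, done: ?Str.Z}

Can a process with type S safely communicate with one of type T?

!Str | ?Str  ✓
  !Int | ?Int  ✓
    μZ | μZ  ✓ (μ self-dual)
      !Str | ?Str  ✓
        &{stop,done} | ⊕{stop,done}  ✓ labels match
          case stop:
            ⊕{more,ok,retry} | &{more,ok,retry}  ✓ labels match
              case more:
                Z | Z  ✓
              case ok:
                end | end  ✓
              case retry:
                end | end  ✓
          case done:
            !Str | ?Str  ✓
              Z | Z  ✓

YES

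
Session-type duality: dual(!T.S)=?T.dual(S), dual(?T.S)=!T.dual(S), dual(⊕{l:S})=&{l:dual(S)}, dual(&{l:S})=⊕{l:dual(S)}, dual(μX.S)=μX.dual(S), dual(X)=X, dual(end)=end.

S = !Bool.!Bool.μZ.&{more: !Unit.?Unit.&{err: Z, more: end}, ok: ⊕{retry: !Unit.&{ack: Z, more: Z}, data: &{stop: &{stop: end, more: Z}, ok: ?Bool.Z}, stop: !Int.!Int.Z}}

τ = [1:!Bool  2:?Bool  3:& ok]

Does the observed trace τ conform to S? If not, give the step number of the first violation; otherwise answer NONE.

step 1: !Bool  match  residual = !Bool.μZ.…
step 2: got ?Bool, protocol expects !Bool  ✗

2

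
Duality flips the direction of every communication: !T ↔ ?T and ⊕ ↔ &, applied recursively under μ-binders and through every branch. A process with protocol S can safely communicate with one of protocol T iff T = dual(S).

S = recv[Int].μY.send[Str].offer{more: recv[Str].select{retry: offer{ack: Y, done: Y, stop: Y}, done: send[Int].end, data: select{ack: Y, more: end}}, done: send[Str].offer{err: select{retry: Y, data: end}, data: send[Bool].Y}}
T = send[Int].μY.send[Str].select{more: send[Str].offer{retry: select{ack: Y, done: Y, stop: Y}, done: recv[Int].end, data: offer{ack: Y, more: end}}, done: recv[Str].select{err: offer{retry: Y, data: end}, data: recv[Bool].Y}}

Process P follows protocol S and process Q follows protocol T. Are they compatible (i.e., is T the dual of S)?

recv[Int] | send[Int]  ok
  μY | μY  ok (μ self-dual)
    send[Str] | send[Str]  ✗ same direction on both sides — not dual

NO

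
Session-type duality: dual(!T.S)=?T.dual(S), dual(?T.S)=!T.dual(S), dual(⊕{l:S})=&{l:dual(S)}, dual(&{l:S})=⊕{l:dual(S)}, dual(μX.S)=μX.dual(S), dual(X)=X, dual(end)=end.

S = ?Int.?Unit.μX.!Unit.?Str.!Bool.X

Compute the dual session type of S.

!Int.!Unit.μX.?Unit.!Str.?Bool.X

?Int ↦ !Int
  ?Unit ↦ !Unit
    μX ↦ μX  (rec unchanged)
      !Unit ↦ ?Unit
        ?Str ↦ !Str
          !Bool ↦ ?Bool
            X self-dual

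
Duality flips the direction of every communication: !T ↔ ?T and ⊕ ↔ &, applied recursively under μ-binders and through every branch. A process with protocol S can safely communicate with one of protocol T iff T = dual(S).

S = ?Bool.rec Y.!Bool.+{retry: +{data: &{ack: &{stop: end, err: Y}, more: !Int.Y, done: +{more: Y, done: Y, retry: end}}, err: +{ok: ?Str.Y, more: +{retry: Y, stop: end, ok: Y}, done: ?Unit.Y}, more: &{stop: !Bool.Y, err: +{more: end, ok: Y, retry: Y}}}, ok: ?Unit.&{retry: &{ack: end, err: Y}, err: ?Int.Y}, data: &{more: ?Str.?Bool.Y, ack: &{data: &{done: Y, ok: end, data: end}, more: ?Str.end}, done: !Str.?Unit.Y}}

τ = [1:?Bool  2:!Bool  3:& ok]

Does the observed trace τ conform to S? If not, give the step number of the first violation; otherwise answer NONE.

@1 ?Bool  match  state: rec Y.…
@2 !Bool  match  state: +{retry: +{data: &{ack: &{stop: end, err: rec Y.…}, more: !Int.rec Y.…, done: +{more: rec Y.…, done: rec Y.…, retry: end}}, err: +{ok: ?Str.rec Y.…, more: +{retry: rec Y.…, stop: end, ok: rec Y.…}, done: ?Unit.rec Y.…}, more: &{stop: !Bool.rec Y.…, err: +{more: end, ok: rec Y.…, retry: rec Y.…}}}, ok: ?Unit.&{retry: &{ack: end, err: rec Y.…}, err: ?Int.rec Y.…}, data: &{more: ?Str.?Bool.rec Y.…, ack: &{data: &{done: rec Y.…, ok: end, data: end}, more: ?Str.end}, done: !Str.?Unit.rec Y.…}}
@3 got & ok, protocol expects + retry or + ok or + data  ✗

3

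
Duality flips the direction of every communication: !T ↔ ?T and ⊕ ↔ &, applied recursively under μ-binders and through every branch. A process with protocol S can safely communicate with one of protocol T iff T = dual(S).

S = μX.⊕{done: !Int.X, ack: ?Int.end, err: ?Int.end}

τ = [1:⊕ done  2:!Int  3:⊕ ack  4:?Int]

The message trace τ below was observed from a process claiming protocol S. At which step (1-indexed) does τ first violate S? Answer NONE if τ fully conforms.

step 1: ⊕ done  ✓  cont: !Int.μX.…
step 2: !Int  ✓  cont: μX.…
step 3: ⊕ ack  ✓  cont: ?Int.end
step 4: ?Int  ✓  cont: end
trace exhausted — no violation

NONE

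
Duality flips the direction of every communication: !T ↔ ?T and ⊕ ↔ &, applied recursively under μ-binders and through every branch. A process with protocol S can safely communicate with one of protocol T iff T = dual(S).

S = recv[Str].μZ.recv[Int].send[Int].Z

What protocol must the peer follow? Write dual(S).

recv[Str] = send[Str]
  μZ = μZ  (μ self-dual)
    recv[Int] = send[Int]
      send[Int] = recv[Int]
        dual(Z) = Z

send[Str].μZ.send[Int].recv[Int].Z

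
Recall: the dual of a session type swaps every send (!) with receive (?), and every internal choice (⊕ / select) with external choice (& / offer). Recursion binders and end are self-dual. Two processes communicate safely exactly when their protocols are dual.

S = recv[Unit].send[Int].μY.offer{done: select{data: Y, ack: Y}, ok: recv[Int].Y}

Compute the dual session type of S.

send[Unit].recv[Int].μY.select{done: offer{data: Y, ack: Y}, ok: send[Int].Y}

recv[Unit] → send[Unit]
  send[Int] → recv[Int]
    μY → μY  (binder kept)
      offer{done,ok} → select{done,ok}  (&→⊕)
        case done:
          select{data,ack} → offer{data,ack}  (internal→external)
            case data:
              dual(Y) = Y
            case ack:
              dual(Y) = Y
        case ok:
          recv[Int] → send[Int]
            dual(Y) = Y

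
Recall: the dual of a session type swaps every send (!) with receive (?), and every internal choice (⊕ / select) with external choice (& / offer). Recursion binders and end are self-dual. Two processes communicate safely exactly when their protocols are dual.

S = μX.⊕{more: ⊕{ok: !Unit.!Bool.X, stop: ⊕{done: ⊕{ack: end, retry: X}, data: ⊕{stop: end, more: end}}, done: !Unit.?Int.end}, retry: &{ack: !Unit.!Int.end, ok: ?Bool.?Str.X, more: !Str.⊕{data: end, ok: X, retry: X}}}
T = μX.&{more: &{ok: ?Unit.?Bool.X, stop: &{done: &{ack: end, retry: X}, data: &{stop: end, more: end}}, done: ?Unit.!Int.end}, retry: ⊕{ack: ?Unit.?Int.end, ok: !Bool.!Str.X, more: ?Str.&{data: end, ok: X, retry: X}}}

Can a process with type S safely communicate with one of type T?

μX ‖ μX  ok (rec unchanged)
  ⊕{more,retry} ‖ &{more,retry}  ok label sets agree
    case more:
      ⊕{ok,stop,done} ‖ &{ok,stop,done}  ok label sets agree
        case ok:
          !Unit ‖ ?Unit  ok
            !Bool ‖ ?Bool  ok
              X ‖ X  ok
        case stop:
          ⊕{done,data} ‖ &{done,data}  ok label sets agree
            case done:
              ⊕{ack,retry} ‖ &{ack,retry}  ok label sets agree
                case ack:
                  end ‖ end  ok
                case retry:
                  X ‖ X  ok
            case data:
              ⊕{stop,more} ‖ &{stop,more}  ok label sets agree
                case stop:
                  end ‖ end  ok
                case more:
                  end ‖ end  ok
        case done:
          !Unit ‖ ?Unit  ok
            ?Int ‖ !Int  ok
              end ‖ end  ok
    case retry:
      &{ack,ok,more} ‖ ⊕{ack,ok,more}  ok label sets agree
        case ack:
          !Unit ‖ ?Unit  ok
            !Int ‖ ?Int  ok
              end ‖ end  ok
        case ok:
          ?Bool ‖ !Bool  ok
            ?Str ‖ !Str  ok
              X ‖ X  ok
        case more:
          !Str ‖ ?Str  ok
            ⊕{data,ok,retry} ‖ &{data,ok,retry}  ok label sets agree
              case data:
                end ‖ end  ok
              case ok:
                X ‖ X  ok
              case retry:
                X ‖ X  ok

YES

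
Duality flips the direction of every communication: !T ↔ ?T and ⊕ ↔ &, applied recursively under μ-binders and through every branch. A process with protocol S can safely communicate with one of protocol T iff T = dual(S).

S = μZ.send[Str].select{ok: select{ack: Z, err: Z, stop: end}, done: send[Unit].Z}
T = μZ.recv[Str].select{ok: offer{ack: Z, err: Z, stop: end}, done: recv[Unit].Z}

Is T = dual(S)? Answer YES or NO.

NO

μZ | μZ  match (binder kept)
  send[Str] | recv[Str]  match
    select{ok,done} | select{ok,done}  ✗ choice polarity not flipped — not dual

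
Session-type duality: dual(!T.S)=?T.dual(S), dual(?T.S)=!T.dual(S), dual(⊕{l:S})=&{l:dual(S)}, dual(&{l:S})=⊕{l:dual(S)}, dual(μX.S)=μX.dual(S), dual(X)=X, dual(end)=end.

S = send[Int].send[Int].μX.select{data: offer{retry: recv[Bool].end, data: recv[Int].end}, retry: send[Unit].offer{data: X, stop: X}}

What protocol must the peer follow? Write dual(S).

send[Int] ↦ recv[Int]
  send[Int] ↦ recv[Int]
    μX ↦ μX  (μ self-dual)
      select{data,retry} ↦ offer{data,retry}  (⊕→&)
        case data:
          offer{retry,data} ↦ select{retry,data}  (offer→select)
            case retry:
              recv[Bool] ↦ send[Bool]
                end ↦ end
            case data:
              recv[Int] ↦ send[Int]
                end ↦ end
        case retry:
          send[Unit] ↦ recv[Unit]
            offer{data,stop} ↦ select{data,stop}  (offer→select)
              case data:
                X ↦ X
              case stop:
                X ↦ X

recv[Int].recv[Int].μX.offer{data: select{retry: send[Bool].end, data: send[Int].end}, retry: recv[Unit].select{data: X, stop: X}}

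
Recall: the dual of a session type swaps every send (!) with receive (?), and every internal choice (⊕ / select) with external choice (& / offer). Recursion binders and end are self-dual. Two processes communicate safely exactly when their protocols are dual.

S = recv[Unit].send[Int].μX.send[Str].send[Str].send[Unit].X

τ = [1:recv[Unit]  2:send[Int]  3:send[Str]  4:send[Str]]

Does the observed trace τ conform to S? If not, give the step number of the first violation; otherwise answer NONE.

NONE

[1] recv[Unit]  ✓  state: send[Int].μX.…
[2] send[Int]  ✓  state: μX.…
[3] send[Str]  ✓  state: send[Str].send[Unit].μX.…
[4] send[Str]  ✓  state: send[Unit].μX.…
all 4 steps conform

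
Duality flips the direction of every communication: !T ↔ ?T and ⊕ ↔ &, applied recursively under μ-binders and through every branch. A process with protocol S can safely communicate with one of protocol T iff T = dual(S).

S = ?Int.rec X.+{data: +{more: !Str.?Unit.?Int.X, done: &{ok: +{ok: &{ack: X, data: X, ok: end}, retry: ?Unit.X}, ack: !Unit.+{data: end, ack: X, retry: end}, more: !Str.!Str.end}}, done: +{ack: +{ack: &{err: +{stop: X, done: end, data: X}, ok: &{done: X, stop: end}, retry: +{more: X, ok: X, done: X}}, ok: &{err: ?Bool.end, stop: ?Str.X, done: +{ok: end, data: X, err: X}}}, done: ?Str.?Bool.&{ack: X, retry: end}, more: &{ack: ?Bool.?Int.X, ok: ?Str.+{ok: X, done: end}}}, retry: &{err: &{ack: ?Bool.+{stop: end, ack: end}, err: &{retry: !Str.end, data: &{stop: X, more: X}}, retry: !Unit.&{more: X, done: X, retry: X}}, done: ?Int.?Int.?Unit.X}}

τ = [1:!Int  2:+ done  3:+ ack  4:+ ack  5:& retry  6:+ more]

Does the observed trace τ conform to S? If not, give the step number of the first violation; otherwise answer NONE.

1

[1] got !Int, protocol expects ?Int  ✗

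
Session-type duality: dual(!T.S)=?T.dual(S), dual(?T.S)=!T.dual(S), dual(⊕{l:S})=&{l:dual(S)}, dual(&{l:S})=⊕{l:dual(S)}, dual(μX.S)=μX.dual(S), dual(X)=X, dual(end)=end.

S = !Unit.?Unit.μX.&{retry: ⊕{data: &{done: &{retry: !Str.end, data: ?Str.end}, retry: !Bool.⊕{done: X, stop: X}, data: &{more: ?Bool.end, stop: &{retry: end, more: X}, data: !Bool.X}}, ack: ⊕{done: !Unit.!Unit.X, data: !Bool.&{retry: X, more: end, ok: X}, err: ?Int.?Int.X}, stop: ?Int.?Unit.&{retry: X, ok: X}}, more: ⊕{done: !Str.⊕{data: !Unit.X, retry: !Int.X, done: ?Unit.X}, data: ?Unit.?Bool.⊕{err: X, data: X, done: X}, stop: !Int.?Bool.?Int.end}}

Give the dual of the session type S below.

?Unit.!Unit.μX.⊕{retry: &{data: ⊕{done: ⊕{retry: ?Str.end, data: !Str.end}, retry: ?Bool.&{done: X, stop: X}, data: ⊕{more: !Bool.end, stop: ⊕{retry: end, more: X}, data: ?Bool.X}}, ack: &{done: ?Unit.?Unit.X, data: ?Bool.⊕{retry: X, more: end, ok: X}, err: !Int.!Int.X}, stop: !Int.!Unit.⊕{retry: X, ok: X}}, more: &{done: ?Str.&{data: ?Unit.X, retry: ?Int.X, done: !Unit.X}, data: !Unit.!Bool.&{err: X, data: X, done: X}, stop: ?Int.!Bool.!Int.end}}

!Unit → ?Unit
  ?Unit → !Unit
    μX → μX  (rec unchanged)
      &{retry,more} → ⊕{retry,more}  (external→internal)
        [retry]
          ⊕{data,ack,stop} → &{data,ack,stop}  (internal→external)
            [data]
              &{done,retry,data} → ⊕{done,retry,data}  (external→internal)
                [done]
                  &{retry,data} → ⊕{retry,data}  (external→internal)
                    [retry]
                      !Str → ?Str
                        dual(end) = end
                    [data]
                      ?Str → !Str
                        dual(end) = end
                [retry]
                  !Bool → ?Bool
                    ⊕{done,stop} → &{done,stop}  (internal→external)
                      [done]
                        dual(X) = X
                      [stop]
                        dual(X) = X
                [data]
                  &{more,stop,data} → ⊕{more,stop,data}  (external→internal)
                    [more]
                      ?Bool → !Bool
                        dual(end) = end
                    [stop]
                      &{retry,more} → ⊕{retry,more}  (external→internal)
                        [retry]
                          dual(end) = end
                        [more]
                          dual(X) = X
                    [data]
                      !Bool → ?Bool
                        dual(X) = X
            [ack]
              ⊕{done,data,err} → &{done,data,err}  (internal→external)
                [done]
                  !Unit → ?Unit
                    !Unit → ?Unit
                      dual(X) = X
                [data]
                  !Bool → ?Bool
                    &{retry,more,ok} → ⊕{retry,more,ok}  (external→internal)
                      [retry]
                        dual(X) = X
                      [more]
                        dual(end) = end
                      [ok]
                        dual(X) = X
                [err]
                  ?Int → !Int
                    ?Int → !Int
                      dual(X) = X
            [stop]
              ?Int → !Int
                ?Unit → !Unit
                  &{retry,ok} → ⊕{retry,ok}  (external→internal)
                    [retry]
                      dual(X) = X
                    [ok]
                      dual(X) = X
        [more]
          ⊕{done,data,stop} → &{done,data,stop}  (internal→external)
            [done]
              !Str → ?Str
                ⊕{data,retry,done} → &{data,retry,done}  (internal→external)
                  [data]
                    !Unit → ?Unit
                      dual(X) = X
                  [retry]
                    !Int → ?Int
                      dual(X) = X
                  [done]
                    ?Unit → !Unit
                      dual(X) = X
            [data]
              ?Unit → !Unit
                ?Bool → !Bool
                  ⊕{err,data,done} → &{err,data,done}  (internal→external)
                    [err]
                      dual(X) = X
                    [data]
                      dual(X) = X
                    [done]
                      dual(X) = X
            [stop]
              !Int → ?Int
                ?Bool → !Bool
                  ?Int → !Int
                    dual(end) = end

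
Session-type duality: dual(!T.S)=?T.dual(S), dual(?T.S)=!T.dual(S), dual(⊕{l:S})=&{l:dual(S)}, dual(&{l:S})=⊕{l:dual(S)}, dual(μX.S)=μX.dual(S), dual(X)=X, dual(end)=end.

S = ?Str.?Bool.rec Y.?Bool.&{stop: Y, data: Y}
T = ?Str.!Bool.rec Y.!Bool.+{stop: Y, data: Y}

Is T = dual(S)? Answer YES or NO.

?Str ‖ ?Str  ✗ same direction on both sides — not dual

NO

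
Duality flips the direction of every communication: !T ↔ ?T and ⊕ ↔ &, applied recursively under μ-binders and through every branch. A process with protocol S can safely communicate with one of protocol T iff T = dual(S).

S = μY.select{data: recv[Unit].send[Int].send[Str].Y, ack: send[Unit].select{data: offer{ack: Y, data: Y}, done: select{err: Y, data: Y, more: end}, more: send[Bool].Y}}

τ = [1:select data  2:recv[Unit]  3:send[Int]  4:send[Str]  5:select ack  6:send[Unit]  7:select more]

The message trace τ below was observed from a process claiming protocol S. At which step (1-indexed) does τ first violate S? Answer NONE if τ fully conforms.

step 1: select data  ✓  now at recv[Unit].send[Int].send[Str].μY.…
step 2: recv[Unit]  ✓  now at send[Int].send[Str].μY.…
step 3: send[Int]  ✓  now at send[Str].μY.…
step 4: send[Str]  ✓  now at μY.…
step 5: select ack  ✓  now at send[Unit].select{data: offer{ack: μY.…, data: μY.…}, done: select{err: μY.…, data: μY.…, more: end}, more: send[Bool].μY.…}
step 6: send[Unit]  ✓  now at select{data: offer{ack: μY.…, data: μY.…}, done: select{err: μY.…, data: μY.…, more: end}, more: send[Bool].μY.…}
step 7: select more  ✓  now at send[Bool].μY.…
τ conforms to S (length 7)

NONE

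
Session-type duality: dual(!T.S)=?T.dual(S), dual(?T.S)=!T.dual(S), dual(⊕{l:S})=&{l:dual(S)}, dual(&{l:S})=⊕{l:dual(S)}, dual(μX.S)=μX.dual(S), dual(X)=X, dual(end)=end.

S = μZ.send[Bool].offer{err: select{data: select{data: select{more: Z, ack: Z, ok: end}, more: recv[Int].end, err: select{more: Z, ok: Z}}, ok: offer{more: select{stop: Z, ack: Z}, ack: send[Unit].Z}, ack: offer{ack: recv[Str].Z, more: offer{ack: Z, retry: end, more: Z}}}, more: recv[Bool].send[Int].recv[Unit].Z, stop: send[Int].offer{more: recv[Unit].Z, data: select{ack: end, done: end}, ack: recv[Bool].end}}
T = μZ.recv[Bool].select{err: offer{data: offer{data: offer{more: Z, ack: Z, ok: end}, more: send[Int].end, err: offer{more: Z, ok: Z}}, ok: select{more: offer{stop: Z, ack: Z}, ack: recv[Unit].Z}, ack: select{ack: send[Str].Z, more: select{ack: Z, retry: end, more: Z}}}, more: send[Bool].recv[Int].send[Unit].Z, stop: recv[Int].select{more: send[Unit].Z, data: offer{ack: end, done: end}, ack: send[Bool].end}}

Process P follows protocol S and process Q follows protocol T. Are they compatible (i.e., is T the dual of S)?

μZ | μZ  ok (binder kept)
  send[Bool] | recv[Bool]  ok
    offer{err,more,stop} | select{err,more,stop}  ok labels match
      • err:
        select{data,ok,ack} | offer{data,ok,ack}  ok labels match
          • data:
            select{data,more,err} | offer{data,more,err}  ok labels match
              • data:
                select{more,ack,ok} | offer{more,ack,ok}  ok labels match
                  • more:
                    Z | Z  ok
                  • ack:
                    Z | Z  ok
                  • ok:
                    end | end  ok
              • more:
                recv[Int] | send[Int]  ok
                  end | end  ok
              • err:
                select{more,ok} | offer{more,ok}  ok labels match
                  • more:
                    Z | Z  ok
                  • ok:
                    Z | Z  ok
          • ok:
            offer{more,ack} | select{more,ack}  ok labels match
              • more:
                select{stop,ack} | offer{stop,ack}  ok labels match
                  • stop:
                    Z | Z  ok
                  • ack:
                    Z | Z  ok
              • ack:
                send[Unit] | recv[Unit]  ok
                  Z | Z  ok
          • ack:
            offer{ack,more} | select{ack,more}  ok labels match
              • ack:
                recv[Str] | send[Str]  ok
                  Z | Z  ok
              • more:
                offer{ack,retry,more} | select{ack,retry,more}  ok labels match
                  • ack:
                    Z | Z  ok
                  • retry:
                    end | end  ok
                  • more:
                    Z | Z  ok
      • more:
        recv[Bool] | send[Bool]  ok
          send[Int] | recv[Int]  ok
            recv[Unit] | send[Unit]  ok
              Z | Z  ok
      • stop:
        send[Int] | recv[Int]  ok
          offer{more,data,ack} | select{more,data,ack}  ok labels match
            • more:
              recv[Unit] | send[Unit]  ok
                Z | Z  ok
            • data:
              select{ack,done} | offer{ack,done}  ok labels match
                • ack:
                  end | end  ok
                • done:
                  end | end  ok
            • ack:
              recv[Bool] | send[Bool]  ok
                end | end  ok

YES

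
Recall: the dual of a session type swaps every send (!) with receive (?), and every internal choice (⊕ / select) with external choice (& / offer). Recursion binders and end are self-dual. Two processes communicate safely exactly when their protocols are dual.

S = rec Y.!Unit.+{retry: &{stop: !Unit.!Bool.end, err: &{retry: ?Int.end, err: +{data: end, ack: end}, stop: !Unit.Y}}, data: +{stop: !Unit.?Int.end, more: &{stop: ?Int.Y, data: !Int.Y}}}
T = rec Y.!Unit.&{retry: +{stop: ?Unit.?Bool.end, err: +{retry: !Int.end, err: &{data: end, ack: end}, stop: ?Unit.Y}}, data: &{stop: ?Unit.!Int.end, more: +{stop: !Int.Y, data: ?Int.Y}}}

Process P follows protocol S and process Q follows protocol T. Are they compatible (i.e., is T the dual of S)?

rec Y ‖ rec Y  match (μ self-dual)
  !Unit ‖ !Unit  ✗ same direction on both sides — not dual

NO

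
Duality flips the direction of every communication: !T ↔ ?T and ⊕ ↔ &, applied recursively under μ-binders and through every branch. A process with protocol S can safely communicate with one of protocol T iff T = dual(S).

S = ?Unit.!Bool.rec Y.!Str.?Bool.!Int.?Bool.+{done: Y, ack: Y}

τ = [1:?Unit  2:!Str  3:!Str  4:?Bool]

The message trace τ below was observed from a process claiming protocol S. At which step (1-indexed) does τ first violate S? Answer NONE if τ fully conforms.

2

step 1: ?Unit  ok  residual = !Bool.rec Y.…
step 2: got !Str, protocol expects !Bool  ✗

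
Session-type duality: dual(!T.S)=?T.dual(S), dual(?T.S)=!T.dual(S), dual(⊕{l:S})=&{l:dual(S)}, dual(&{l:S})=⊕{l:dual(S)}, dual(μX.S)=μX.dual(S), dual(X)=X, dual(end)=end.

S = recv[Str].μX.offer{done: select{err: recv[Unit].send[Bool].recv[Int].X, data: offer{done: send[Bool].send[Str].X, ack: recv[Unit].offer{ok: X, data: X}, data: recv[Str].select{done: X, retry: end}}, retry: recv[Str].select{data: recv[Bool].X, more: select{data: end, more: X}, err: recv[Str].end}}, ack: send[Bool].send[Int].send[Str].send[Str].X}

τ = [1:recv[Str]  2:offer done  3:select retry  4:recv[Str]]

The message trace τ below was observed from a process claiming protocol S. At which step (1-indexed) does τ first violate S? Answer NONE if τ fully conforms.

NONE

step 1: recv[Str]  ok  state: μX.…
step 2: offer done  ok  state: select{err: recv[Unit].send[Bool].recv[Int].μX.…, data: offer{done: send[Bool].send[Str].μX.…, ack: recv[Unit].offer{ok: μX.…, data: μX.…}, data: recv[Str].select{done: μX.…, retry: end}}, retry: recv[Str].select{data: recv[Bool].μX.…, more: select{data: end, more: μX.…}, err: recv[Str].end}}
step 3: select retry  ok  state: recv[Str].select{data: recv[Bool].μX.…, more: select{data: end, more: μX.…}, err: recv[Str].end}
step 4: recv[Str]  ok  state: select{data: recv[Bool].μX.…, more: select{data: end, more: μX.…}, err: recv[Str].end}
all 4 steps conform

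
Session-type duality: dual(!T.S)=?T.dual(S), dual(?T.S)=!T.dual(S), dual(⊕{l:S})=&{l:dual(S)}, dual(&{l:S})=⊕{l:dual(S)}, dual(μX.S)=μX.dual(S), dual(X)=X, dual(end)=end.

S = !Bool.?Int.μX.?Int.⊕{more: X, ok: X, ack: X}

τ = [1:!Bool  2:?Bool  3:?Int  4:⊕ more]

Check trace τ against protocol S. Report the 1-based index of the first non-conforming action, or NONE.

2

@1 !Bool  ✓  cont: ?Int.μX.…
@2 got ?Bool, protocol expects ?Int  ✗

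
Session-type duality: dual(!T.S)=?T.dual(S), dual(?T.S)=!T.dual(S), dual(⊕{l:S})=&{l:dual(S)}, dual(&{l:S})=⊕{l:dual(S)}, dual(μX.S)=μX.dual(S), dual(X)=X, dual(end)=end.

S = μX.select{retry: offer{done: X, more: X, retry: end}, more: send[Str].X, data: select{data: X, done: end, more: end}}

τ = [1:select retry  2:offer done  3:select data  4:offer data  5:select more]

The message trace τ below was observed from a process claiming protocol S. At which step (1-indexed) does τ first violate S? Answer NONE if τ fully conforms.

step 1: select retry  ✓  now at offer{done: μX.…, more: μX.…, retry: end}
step 2: offer done  ✓  now at μX.…
step 3: select data  ✓  now at select{data: μX.…, done: end, more: end}
step 4: got offer data, protocol expects select data or select done or select more  ✗

4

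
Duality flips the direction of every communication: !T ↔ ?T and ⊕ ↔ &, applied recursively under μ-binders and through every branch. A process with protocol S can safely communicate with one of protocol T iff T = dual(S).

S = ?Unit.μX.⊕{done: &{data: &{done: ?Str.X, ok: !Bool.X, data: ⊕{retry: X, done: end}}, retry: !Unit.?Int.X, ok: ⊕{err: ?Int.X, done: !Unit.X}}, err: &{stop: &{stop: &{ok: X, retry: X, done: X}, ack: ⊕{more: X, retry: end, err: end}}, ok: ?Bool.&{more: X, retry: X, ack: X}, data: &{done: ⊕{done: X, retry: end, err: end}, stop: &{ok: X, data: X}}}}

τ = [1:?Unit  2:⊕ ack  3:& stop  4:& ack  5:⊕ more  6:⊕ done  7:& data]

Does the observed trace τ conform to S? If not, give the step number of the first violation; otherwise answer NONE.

@1 ?Unit  ✓  residual = μX.…
@2 got ⊕ ack, protocol expects ⊕ done or ⊕ err  ✗

2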